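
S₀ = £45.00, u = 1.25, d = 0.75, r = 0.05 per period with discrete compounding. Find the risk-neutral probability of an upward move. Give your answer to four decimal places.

Risk-neutral probability p = (1 + 0.05 − 0.75)/(1.25 − 0.75) = 0.3000/0.5000 = 0.6000

p = 0.6000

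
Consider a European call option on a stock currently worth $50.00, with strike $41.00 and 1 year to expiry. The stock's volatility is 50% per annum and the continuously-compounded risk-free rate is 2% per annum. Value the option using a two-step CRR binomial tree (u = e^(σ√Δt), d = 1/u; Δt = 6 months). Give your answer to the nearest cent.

CRR parameters: u = e^(σ√Δt) = e^(0.5·√0.5) = 1.4241, d = 1/u = 0.7022
Per-period rate: rΔt = 0.02·0.5 = 0.01, so R = e^0.01 = 1.0101
Risk-neutral probability p = (e^0.01 − 0.7022)/(1.4241 − 0.7022) = 0.3079/0.7219 = 0.4264
Terminal stock prices: S_uu = 101.4, S_ud = 50, S_dd = 24.65
Terminal payoffs (S − K): max(60.41, 0) = 60.41, max(9, 0) = 9, max(-16.35, 0) = 0
Node u (S = 71.21): V_u = e^(−0.01)·[0.4264·60.4057 + 0.5736·9.0000] = 30.6139
Node d (S = 35.11): V_d = e^(−0.01)·[0.4264·9.0000 + 0.5736·0.0000] = 3.7998
Node 0 (S = 50): V_0 = e^(−0.01)·[0.4264·30.6139 + 0.5736·3.7998] = 15.0829

$15.08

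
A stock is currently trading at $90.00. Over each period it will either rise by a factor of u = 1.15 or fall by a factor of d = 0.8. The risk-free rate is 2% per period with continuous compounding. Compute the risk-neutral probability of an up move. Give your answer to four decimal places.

p = 0.6291

Risk-neutral probability p = (e^0.02 − 0.8)/(1.15 − 0.8) = 0.2202/0.3500 = 0.6291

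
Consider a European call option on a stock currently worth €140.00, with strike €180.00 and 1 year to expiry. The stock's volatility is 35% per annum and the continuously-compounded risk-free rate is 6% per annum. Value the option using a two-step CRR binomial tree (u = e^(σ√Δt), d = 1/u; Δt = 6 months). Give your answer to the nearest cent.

€11.66

CRR parameters: u = e^(σ√Δt) = e^(0.35·√0.5) = 1.2808, d = 1/u = 0.7808
Per-period rate: rΔt = 0.06·0.5 = 0.03, so R = e^0.03 = 1.0305
Risk-neutral probability p = (e^0.03 − 0.7808)/(1.2808 − 0.7808) = 0.2497/0.5000 = 0.4993
Terminal stock prices: S_uu = 229.7, S_ud = 140, S_dd = 85.34
Terminal payoffs (S − K): max(49.66, 0) = 49.66, max(-40, 0) = 0, max(-94.66, 0) = 0
Node u (S = 179.3): V_u = e^(−0.03)·[0.4993·49.6640 + 0.5007·0.0000] = 24.0666
Node d (S = 109.3): V_d = e^(−0.03)·[0.4993·0.0000 + 0.5007·0.0000] = 0.0000
Node 0 (S = 140): V_0 = e^(−0.03)·[0.4993·24.0666 + 0.5007·0.0000] = 11.6624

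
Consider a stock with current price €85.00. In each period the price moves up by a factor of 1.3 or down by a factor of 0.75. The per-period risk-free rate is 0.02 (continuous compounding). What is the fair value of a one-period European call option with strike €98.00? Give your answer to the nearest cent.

Risk-neutral probability p = (e^0.02 − 0.75)/(1.3 − 0.75) = 0.2702/0.5500 = 0.4913
Terminal stock prices: S_u = 110.5, S_d = 63.75
Terminal payoffs (S − K): max(12.5, 0) = 12.5, max(-34.25, 0) = 0
Node 0 (S = 85): V_0 = e^(−0.02)·[0.4913·12.5000 + 0.5087·0.0000] = 6.0193

€6.02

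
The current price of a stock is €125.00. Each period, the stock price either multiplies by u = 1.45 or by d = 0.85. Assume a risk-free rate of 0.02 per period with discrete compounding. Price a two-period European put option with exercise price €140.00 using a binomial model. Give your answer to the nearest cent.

Risk-neutral probability p = (1 + 0.02 − 0.85)/(1.45 − 0.85) = 0.1700/0.6000 = 0.2833
Terminal stock prices: S_uu = 262.8, S_ud = 154.1, S_dd = 90.31
Terminal payoffs (K − S): max(-122.8, 0) = 0, max(-14.06, 0) = 0, max(49.69, 0) = 49.69
Node u (S = 181.2): V_u = 1/1.02·[0.2833·0.0000 + 0.7167·0.0000] = 0.0000
Node d (S = 106.2): V_d = 1/1.02·[0.2833·0.0000 + 0.7167·49.6875] = 34.9112
Node 0 (S = 125): V_0 = 1/1.02·[0.2833·0.0000 + 0.7167·34.9112] = 24.5291

€24.53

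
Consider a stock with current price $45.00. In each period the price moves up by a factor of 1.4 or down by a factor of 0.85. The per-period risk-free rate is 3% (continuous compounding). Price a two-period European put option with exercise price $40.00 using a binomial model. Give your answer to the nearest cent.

$3.18

Risk-neutral probability p = (e^0.03 − 0.85)/(1.4 − 0.85) = 0.1805/0.5500 = 0.3281
Terminal stock prices: S_uu = 88.2, S_ud = 53.55, S_dd = 32.51
Terminal payoffs (K − S): max(-48.2, 0) = 0, max(-13.55, 0) = 0, max(7.488, 0) = 7.488
Node u (S = 63): V_u = e^(−0.03)·[0.3281·0.0000 + 0.6719·0.0000] = 0.0000
Node d (S = 38.25): V_d = e^(−0.03)·[0.3281·0.0000 + 0.6719·7.4875] = 4.8822
Node 0 (S = 45): V_0 = e^(−0.03)·[0.3281·0.0000 + 0.6719·4.8822] = 3.1834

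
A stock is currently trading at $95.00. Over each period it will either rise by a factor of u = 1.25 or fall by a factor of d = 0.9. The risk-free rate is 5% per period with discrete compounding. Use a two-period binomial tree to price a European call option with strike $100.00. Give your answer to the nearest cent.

Risk-neutral probability p = (1 + 0.05 − 0.9)/(1.25 − 0.9) = 0.1500/0.3500 = 0.4286
Terminal stock prices: S_uu = 148.4, S_ud = 106.9, S_dd = 76.95
Terminal payoffs (S − K): max(48.44, 0) = 48.44, max(6.875, 0) = 6.875, max(-23.05, 0) = 0
Node u (S = 118.8): V_u = 1/1.05·[0.4286·48.4375 + 0.5714·6.8750] = 23.5119
Node d (S = 85.5): V_d = 1/1.05·[0.4286·6.8750 + 0.5714·0.0000] = 2.8061
Node 0 (S = 95): V_0 = 1/1.05·[0.4286·23.5119 + 0.5714·2.8061] = 11.1238

$11.12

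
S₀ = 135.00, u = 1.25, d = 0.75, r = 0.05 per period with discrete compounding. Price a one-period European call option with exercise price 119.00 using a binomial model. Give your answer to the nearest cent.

Risk-neutral probability p = (1 + 0.05 − 0.75)/(1.25 − 0.75) = 0.3000/0.5000 = 0.6000
Terminal stock prices: S_u = 168.8, S_d = 101.2
Terminal payoffs (S − K): max(49.75, 0) = 49.75, max(-17.75, 0) = 0
Node 0 (S = 135): V_0 = 1/1.05·[0.6000·49.7500 + 0.4000·0.0000] = 28.4286

28.43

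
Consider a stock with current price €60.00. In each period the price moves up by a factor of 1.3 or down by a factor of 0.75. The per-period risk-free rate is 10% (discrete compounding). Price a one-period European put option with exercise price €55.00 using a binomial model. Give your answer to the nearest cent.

Risk-neutral probability p = (1 + 0.1 − 0.75)/(1.3 − 0.75) = 0.3500/0.5500 = 0.6364
Terminal stock prices: S_u = 78, S_d = 45
Terminal payoffs (K − S): max(-23, 0) = 0, max(10, 0) = 10
Node 0 (S = 60): V_0 = 1/1.1·[0.6364·0.0000 + 0.3636·10.0000] = 3.3058

€3.31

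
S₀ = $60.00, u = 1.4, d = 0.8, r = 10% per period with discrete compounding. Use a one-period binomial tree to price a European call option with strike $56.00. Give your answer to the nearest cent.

Risk-neutral probability p = (1 + 0.1 − 0.8)/(1.4 − 0.8) = 0.3000/0.6000 = 0.5000
Terminal stock prices: S_u = 84, S_d = 48
Terminal payoffs (S − K): max(28, 0) = 28, max(-8, 0) = 0
Node 0 (S = 60): V_0 = 1/1.1·[0.5000·28.0000 + 0.5000·0.0000] = 12.7273

$12.73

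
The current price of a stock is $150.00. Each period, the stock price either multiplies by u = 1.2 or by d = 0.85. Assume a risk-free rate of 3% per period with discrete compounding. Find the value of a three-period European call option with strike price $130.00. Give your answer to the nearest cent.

$35.00

Risk-neutral probability p = (1 + 0.03 − 0.85)/(1.2 − 0.85) = 0.1800/0.3500 = 0.5143
Terminal stock prices: S_uuu = 259.2, S_uud = 183.6, S_udd = 130, S_ddd = 92.12
Terminal payoffs (S − K): max(129.2, 0) = 129.2, max(53.6, 0) = 53.6, max(0.05, 0) = 0.05, max(-37.88, 0) = 0
Node uu (S = 216): V_uu = 1/1.03·[0.5143·129.2000 + 0.4857·53.6000] = 89.7864
Node ud (S = 153): V_ud = 1/1.03·[0.5143·53.6000 + 0.4857·0.0500] = 26.7864
Node dd (S = 108.4): V_dd = 1/1.03·[0.5143·0.0500 + 0.4857·0.0000] = 0.0250
Node u (S = 180): V_u = 1/1.03·[0.5143·89.7864 + 0.4857·26.7864] = 57.4625
Node d (S = 127.5): V_d = 1/1.03·[0.5143·26.7864 + 0.4857·0.0250] = 13.3864
Node 0 (S = 150): V_0 = 1/1.03·[0.5143·57.4625 + 0.4857·13.3864] = 35.0040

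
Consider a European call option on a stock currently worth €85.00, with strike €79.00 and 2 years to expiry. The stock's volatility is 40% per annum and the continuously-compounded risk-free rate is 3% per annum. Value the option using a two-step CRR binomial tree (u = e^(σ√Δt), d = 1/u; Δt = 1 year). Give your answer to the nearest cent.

€22.72

CRR parameters: u = e^(σ√Δt) = e^(0.4·√1) = 1.4918, d = 1/u = 0.6703
Per-period rate: rΔt = 0.03·1 = 0.03, so R = e^0.03 = 1.0305
Risk-neutral probability p = (e^0.03 − 0.6703)/(1.4918 − 0.6703) = 0.3601/0.8215 = 0.4384
Terminal stock prices: S_uu = 189.2, S_ud = 85, S_dd = 38.19
Terminal payoffs (S − K): max(110.2, 0) = 110.2, max(6, 0) = 6, max(-40.81, 0) = 0
Node u (S = 126.8): V_u = e^(−0.03)·[0.4384·110.1710 + 0.5616·6.0000] = 50.1399
Node d (S = 56.98): V_d = e^(−0.03)·[0.4384·6.0000 + 0.5616·0.0000] = 2.5526
Node 0 (S = 85): V_0 = e^(−0.03)·[0.4384·50.1399 + 0.5616·2.5526] = 22.7221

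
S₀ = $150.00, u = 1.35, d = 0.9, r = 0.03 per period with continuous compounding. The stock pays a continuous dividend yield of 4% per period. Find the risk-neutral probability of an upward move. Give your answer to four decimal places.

p = 0.2001

Per-period risk-free factor R = e^0.03 = 1.0305; dividend-adjusted growth = e^(0.03−0.04) = 0.9900.
Risk-neutral probability p = (0.9900 − 0.9)/(1.35 − 0.9) = 0.0900/0.4500 = 0.2001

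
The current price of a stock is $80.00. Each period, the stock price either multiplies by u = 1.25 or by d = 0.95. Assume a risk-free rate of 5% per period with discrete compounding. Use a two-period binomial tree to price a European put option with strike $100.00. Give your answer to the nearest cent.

Risk-neutral probability p = (1 + 0.05 − 0.95)/(1.25 − 0.95) = 0.1000/0.3000 = 0.3333
Terminal stock prices: S_uu = 125, S_ud = 95, S_dd = 72.2
Terminal payoffs (K − S): max(-25, 0) = 0, max(5, 0) = 5, max(27.8, 0) = 27.8
Node u (S = 100): V_u = 1/1.05·[0.3333·0.0000 + 0.6667·5.0000] = 3.1746
Node d (S = 76): V_d = 1/1.05·[0.3333·5.0000 + 0.6667·27.8000] = 19.2381
Node 0 (S = 80): V_0 = 1/1.05·[0.3333·3.1746 + 0.6667·19.2381] = 13.2225

$13.22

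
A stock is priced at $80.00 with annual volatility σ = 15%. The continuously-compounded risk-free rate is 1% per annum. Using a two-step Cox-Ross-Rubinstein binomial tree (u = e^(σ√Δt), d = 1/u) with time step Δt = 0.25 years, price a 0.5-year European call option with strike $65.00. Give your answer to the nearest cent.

CRR parameters: u = e^(σ√Δt) = e^(0.15·√0.25) = 1.0779, d = 1/u = 0.9277
Per-period rate: rΔt = 0.01·0.25 = 0.0025, so R = e^0.0025 = 1.0025
Risk-neutral probability p = (e^0.0025 − 0.9277)/(1.0779 − 0.9277) = 0.0748/0.1501 = 0.4979
Terminal stock prices: S_uu = 92.95, S_ud = 80, S_dd = 68.86
Terminal payoffs (S − K): max(27.95, 0) = 27.95, max(15, 0) = 15, max(3.857, 0) = 3.857
Node u (S = 86.23): V_u = e^(−0.0025)·[0.4979·27.9467 + 0.5021·15.0000] = 21.3930
Node d (S = 74.22): V_d = e^(−0.0025)·[0.4979·15.0000 + 0.5021·3.8566] = 9.3818
Node 0 (S = 80): V_0 = e^(−0.0025)·[0.4979·21.3930 + 0.5021·9.3818] = 15.3242

$15.32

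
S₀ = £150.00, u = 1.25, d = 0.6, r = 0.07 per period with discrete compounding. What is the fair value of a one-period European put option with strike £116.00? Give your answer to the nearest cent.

Risk-neutral probability p = (1 + 0.07 − 0.6)/(1.25 − 0.6) = 0.4700/0.6500 = 0.7231
Terminal stock prices: S_u = 187.5, S_d = 90
Terminal payoffs (K − S): max(-71.5, 0) = 0, max(26, 0) = 26
Node 0 (S = 150): V_0 = 1/1.07·[0.7231·0.0000 + 0.2769·26.0000] = 6.7290

£6.73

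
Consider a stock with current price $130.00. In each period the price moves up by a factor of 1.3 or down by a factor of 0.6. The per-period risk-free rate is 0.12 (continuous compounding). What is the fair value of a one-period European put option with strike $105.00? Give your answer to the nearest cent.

$5.90

Risk-neutral probability p = (e^0.12 − 0.6)/(1.3 − 0.6) = 0.5275/0.7000 = 0.7536
Terminal stock prices: S_u = 169, S_d = 78
Terminal payoffs (K − S): max(-64, 0) = 0, max(27, 0) = 27
Node 0 (S = 130): V_0 = e^(−0.12)·[0.7536·0.0000 + 0.2464·27.0000] = 5.9013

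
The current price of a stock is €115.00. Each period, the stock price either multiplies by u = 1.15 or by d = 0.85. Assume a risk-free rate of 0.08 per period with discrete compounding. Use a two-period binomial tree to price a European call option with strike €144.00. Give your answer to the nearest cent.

Risk-neutral probability p = (1 + 0.08 − 0.85)/(1.15 − 0.85) = 0.2300/0.3000 = 0.7667
Terminal stock prices: S_uu = 152.1, S_ud = 112.4, S_dd = 83.09
Terminal payoffs (S − K): max(8.087, 0) = 8.087, max(-31.59, 0) = 0, max(-60.91, 0) = 0
Node u (S = 132.2): V_u = 1/1.08·[0.7667·8.0875 + 0.2333·0.0000] = 5.7411
Node d (S = 97.75): V_d = 1/1.08·[0.7667·0.0000 + 0.2333·0.0000] = 0.0000
Node 0 (S = 115): V_0 = 1/1.08·[0.7667·5.7411 + 0.2333·0.0000] = 4.0755

€4.08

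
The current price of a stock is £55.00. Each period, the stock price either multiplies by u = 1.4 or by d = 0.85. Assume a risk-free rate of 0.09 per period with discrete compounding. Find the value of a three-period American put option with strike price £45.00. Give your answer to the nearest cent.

Risk-neutral probability p = (1 + 0.09 − 0.85)/(1.4 − 0.85) = 0.2400/0.5500 = 0.4364
Terminal stock prices: S_uuu = 150.9, S_uud = 91.63, S_udd = 55.63, S_ddd = 33.78
Terminal payoffs (K − S): max(-105.9, 0) = 0, max(-46.63, 0) = 0, max(-10.63, 0) = 0, max(11.22, 0) = 11.22
Node uu (S = 107.8): continuation = 1/1.09·[0.4364·0.0000 + 0.5636·0.0000] = 0.0000; exercise value = 0.0000 ≤ continuation, so V_uu = 0.0000
Node ud (S = 65.45): continuation = 1/1.09·[0.4364·0.0000 + 0.5636·0.0000] = 0.0000; exercise value = 0.0000 ≤ continuation, so V_ud = 0.0000
Node dd (S = 39.74): continuation = 1/1.09·[0.4364·0.0000 + 0.5636·11.2231] = 5.8035; exercise value = 5.2625 ≤ continuation, so V_dd = 5.8035
Node u (S = 77): continuation = 1/1.09·[0.4364·0.0000 + 0.5636·0.0000] = 0.0000; exercise value = 0.0000 ≤ continuation, so V_u = 0.0000
Node d (S = 46.75): continuation = 1/1.09·[0.4364·0.0000 + 0.5636·5.8035] = 3.0010; exercise value = 0.0000 ≤ continuation, so V_d = 3.0010
Node 0 (S = 55): continuation = 1/1.09·[0.4364·0.0000 + 0.5636·3.0010] = 1.5518; exercise value = 0.0000 ≤ continuation, so V_0 = 1.5518

£1.55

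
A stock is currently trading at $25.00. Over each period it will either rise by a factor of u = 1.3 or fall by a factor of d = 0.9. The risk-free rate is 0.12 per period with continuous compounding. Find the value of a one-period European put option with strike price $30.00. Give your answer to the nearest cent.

$2.87

Risk-neutral probability p = (e^0.12 − 0.9)/(1.3 − 0.9) = 0.2275/0.4000 = 0.5687
Terminal stock prices: S_u = 32.5, S_d = 22.5
Terminal payoffs (K − S): max(-2.5, 0) = 0, max(7.5, 0) = 7.5
Node 0 (S = 25): V_0 = e^(−0.12)·[0.5687·0.0000 + 0.4313·7.5000] = 2.8687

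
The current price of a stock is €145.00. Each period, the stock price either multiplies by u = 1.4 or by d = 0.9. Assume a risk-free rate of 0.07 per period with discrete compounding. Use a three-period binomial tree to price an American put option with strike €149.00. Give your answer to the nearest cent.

Risk-neutral probability p = (1 + 0.07 − 0.9)/(1.4 − 0.9) = 0.1700/0.5000 = 0.3400
Terminal stock prices: S_uuu = 397.9, S_uud = 255.8, S_udd = 164.4, S_ddd = 105.7
Terminal payoffs (K − S): max(-248.9, 0) = 0, max(-106.8, 0) = 0, max(-15.43, 0) = 0, max(43.29, 0) = 43.29
Node uu (S = 284.2): continuation = 1/1.07·[0.3400·0.0000 + 0.6600·0.0000] = 0.0000; exercise value = 0.0000 ≤ continuation, so V_uu = 0.0000
Node ud (S = 182.7): continuation = 1/1.07·[0.3400·0.0000 + 0.6600·0.0000] = 0.0000; exercise value = 0.0000 ≤ continuation, so V_ud = 0.0000
Node dd (S = 117.5): continuation = 1/1.07·[0.3400·0.0000 + 0.6600·43.2950] = 26.7053; exercise value = 31.5500 > continuation, so V_dd = 31.5500 (exercise)
Node u (S = 203): continuation = 1/1.07·[0.3400·0.0000 + 0.6600·0.0000] = 0.0000; exercise value = 0.0000 ≤ continuation, so V_u = 0.0000
Node d (S = 130.5): continuation = 1/1.07·[0.3400·0.0000 + 0.6600·31.5500] = 19.4607; exercise value = 18.5000 ≤ continuation, so V_d = 19.4607
Node 0 (S = 145): continuation = 1/1.07·[0.3400·0.0000 + 0.6600·19.4607] = 12.0038; exercise value = 4.0000 ≤ continuation, so V_0 = 12.0038

€12.00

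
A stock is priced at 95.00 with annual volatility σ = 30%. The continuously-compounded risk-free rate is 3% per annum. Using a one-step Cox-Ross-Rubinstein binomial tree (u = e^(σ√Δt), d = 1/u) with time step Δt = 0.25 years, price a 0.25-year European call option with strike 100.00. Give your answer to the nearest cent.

CRR parameters: u = e^(σ√Δt) = e^(0.3·√0.25) = 1.1618, d = 1/u = 0.8607
Per-period rate: rΔt = 0.03·0.25 = 0.0075, so R = e^0.0075 = 1.0075
Risk-neutral probability p = (e^0.0075 − 0.8607)/(1.1618 − 0.8607) = 0.1468/0.3011 = 0.4876
Terminal stock prices: S_u = 110.4, S_d = 81.77
Terminal payoffs (S − K): max(10.37, 0) = 10.37, max(-18.23, 0) = 0
Node 0 (S = 95): V_0 = e^(−0.0075)·[0.4876·10.3743 + 0.5124·0.0000] = 5.0204

5.02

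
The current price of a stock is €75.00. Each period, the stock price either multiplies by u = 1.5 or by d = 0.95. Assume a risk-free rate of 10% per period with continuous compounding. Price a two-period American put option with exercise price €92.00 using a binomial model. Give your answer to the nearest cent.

€17.00

Risk-neutral probability p = (e^0.1 − 0.95)/(1.5 − 0.95) = 0.1552/0.5500 = 0.2821
Terminal stock prices: S_uu = 168.8, S_ud = 106.9, S_dd = 67.69
Terminal payoffs (K − S): max(-76.75, 0) = 0, max(-14.88, 0) = 0, max(24.31, 0) = 24.31
Node u (S = 112.5): continuation = e^(−0.1)·[0.2821·0.0000 + 0.7179·0.0000] = 0.0000; exercise value = 0.0000 ≤ continuation, so V_u = 0.0000
Node d (S = 71.25): continuation = e^(−0.1)·[0.2821·0.0000 + 0.7179·24.3125] = 15.7923; exercise value = 20.7500 > continuation, so V_d = 20.7500 (exercise)
Node 0 (S = 75): continuation = e^(−0.1)·[0.2821·0.0000 + 0.7179·20.7500] = 13.4783; exercise value = 17.0000 > continuation, so V_0 = 17.0000 (exercise)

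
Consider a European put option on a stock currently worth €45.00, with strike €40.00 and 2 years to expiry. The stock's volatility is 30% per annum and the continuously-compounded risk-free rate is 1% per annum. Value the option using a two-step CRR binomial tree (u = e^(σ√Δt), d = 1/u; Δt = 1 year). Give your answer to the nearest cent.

€4.67

CRR parameters: u = e^(σ√Δt) = e^(0.3·√1) = 1.3499, d = 1/u = 0.7408
Per-period rate: rΔt = 0.01·1 = 0.01, so R = e^0.01 = 1.0101
Risk-neutral probability p = (e^0.01 − 0.7408)/(1.3499 − 0.7408) = 0.2692/0.6090 = 0.4421
Terminal stock prices: S_uu = 82, S_ud = 45, S_dd = 24.7
Terminal payoffs (K − S): max(-42, 0) = 0, max(-5, 0) = 0, max(15.3, 0) = 15.3
Node u (S = 60.74): V_u = e^(−0.01)·[0.4421·0.0000 + 0.5579·0.0000] = 0.0000
Node d (S = 33.34): V_d = e^(−0.01)·[0.4421·0.0000 + 0.5579·15.3035] = 8.4535
Node 0 (S = 45): V_0 = e^(−0.01)·[0.4421·0.0000 + 0.5579·8.4535] = 4.6696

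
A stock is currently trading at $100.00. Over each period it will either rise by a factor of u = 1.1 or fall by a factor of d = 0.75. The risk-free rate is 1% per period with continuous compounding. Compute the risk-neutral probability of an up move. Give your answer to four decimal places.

p = 0.7430

Risk-neutral probability p = (e^0.01 − 0.75)/(1.1 − 0.75) = 0.2601/0.3500 = 0.7430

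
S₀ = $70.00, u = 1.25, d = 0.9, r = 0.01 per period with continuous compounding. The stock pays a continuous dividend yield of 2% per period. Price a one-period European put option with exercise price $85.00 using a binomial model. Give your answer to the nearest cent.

$16.18

Per-period risk-free factor R = e^0.01 = 1.0101; dividend-adjusted growth = e^(0.01−0.02) = 0.9900.
Risk-neutral probability p = (0.9900 − 0.9)/(1.25 − 0.9) = 0.0900/0.3500 = 0.2573
Terminal stock prices: S_u = 87.5, S_d = 63
Terminal payoffs (K − S): max(-2.5, 0) = 0, max(22, 0) = 22
Node 0 (S = 70): V_0 = e^(−0.01)·[0.2573·0.0000 + 0.7427·22.0000] = 16.1771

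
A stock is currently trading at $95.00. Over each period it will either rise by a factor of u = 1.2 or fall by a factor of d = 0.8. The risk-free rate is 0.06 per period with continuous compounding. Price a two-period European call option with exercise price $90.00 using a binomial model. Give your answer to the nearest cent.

$18.27

Risk-neutral probability p = (e^0.06 − 0.8)/(1.2 − 0.8) = 0.2618/0.4000 = 0.6546
Terminal stock prices: S_uu = 136.8, S_ud = 91.2, S_dd = 60.8
Terminal payoffs (S − K): max(46.8, 0) = 46.8, max(1.2, 0) = 1.2, max(-29.2, 0) = 0
Node u (S = 114): V_u = e^(−0.06)·[0.6546·46.8000 + 0.3454·1.2000] = 29.2412
Node d (S = 76): V_d = e^(−0.06)·[0.6546·1.2000 + 0.3454·0.0000] = 0.7398
Node 0 (S = 95): V_0 = e^(−0.06)·[0.6546·29.2412 + 0.3454·0.7398] = 18.2670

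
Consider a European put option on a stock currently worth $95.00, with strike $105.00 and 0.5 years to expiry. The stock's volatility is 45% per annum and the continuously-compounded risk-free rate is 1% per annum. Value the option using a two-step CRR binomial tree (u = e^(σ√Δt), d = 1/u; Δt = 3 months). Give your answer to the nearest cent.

CRR parameters: u = e^(σ√Δt) = e^(0.45·√0.25) = 1.2523, d = 1/u = 0.7985
Per-period rate: rΔt = 0.01·0.25 = 0.0025, so R = e^0.0025 = 1.0025
Risk-neutral probability p = (e^0.0025 − 0.7985)/(1.2523 − 0.7985) = 0.2040/0.4538 = 0.4495
Terminal stock prices: S_uu = 149, S_ud = 95, S_dd = 60.57
Terminal payoffs (K − S): max(-43.99, 0) = 0, max(10, 0) = 10, max(44.43, 0) = 44.43
Node u (S = 119): V_u = e^(−0.0025)·[0.4495·0.0000 + 0.5505·10.0000] = 5.4912
Node d (S = 75.86): V_d = e^(−0.0025)·[0.4495·10.0000 + 0.5505·44.4253] = 28.8788
Node 0 (S = 95): V_0 = e^(−0.0025)·[0.4495·5.4912 + 0.5505·28.8788] = 18.3202

$18.32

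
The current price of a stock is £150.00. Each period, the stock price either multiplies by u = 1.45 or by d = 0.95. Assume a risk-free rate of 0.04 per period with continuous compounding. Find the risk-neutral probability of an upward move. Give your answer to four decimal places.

p = 0.1816

Risk-neutral probability p = (e^0.04 − 0.95)/(1.45 − 0.95) = 0.0908/0.5000 = 0.1816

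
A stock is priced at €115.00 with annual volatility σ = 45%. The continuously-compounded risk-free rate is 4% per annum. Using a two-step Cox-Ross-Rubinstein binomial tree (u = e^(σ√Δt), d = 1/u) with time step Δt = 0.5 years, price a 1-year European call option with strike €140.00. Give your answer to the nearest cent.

CRR parameters: u = e^(σ√Δt) = e^(0.45·√0.5) = 1.3746, d = 1/u = 0.7275
Per-period rate: rΔt = 0.04·0.5 = 0.02, so R = e^0.02 = 1.0202
Risk-neutral probability p = (e^0.02 − 0.7275)/(1.3746 − 0.7275) = 0.2927/0.6472 = 0.4523
Terminal stock prices: S_uu = 217.3, S_ud = 115, S_dd = 60.86
Terminal payoffs (S − K): max(77.31, 0) = 77.31, max(-25, 0) = 0, max(-79.14, 0) = 0
Node u (S = 158.1): V_u = e^(−0.02)·[0.4523·77.3107 + 0.5477·0.0000] = 34.2774
Node d (S = 83.66): V_d = e^(−0.02)·[0.4523·0.0000 + 0.5477·0.0000] = 0.0000
Node 0 (S = 115): V_0 = e^(−0.02)·[0.4523·34.2774 + 0.5477·0.0000] = 15.1977

€15.20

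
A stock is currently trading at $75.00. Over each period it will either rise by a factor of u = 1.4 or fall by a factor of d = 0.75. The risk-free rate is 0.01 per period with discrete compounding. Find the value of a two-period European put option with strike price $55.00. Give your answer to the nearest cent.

$4.52

Risk-neutral probability p = (1 + 0.01 − 0.75)/(1.4 − 0.75) = 0.2600/0.6500 = 0.4000
Terminal stock prices: S_uu = 147, S_ud = 78.75, S_dd = 42.19
Terminal payoffs (K − S): max(-92, 0) = 0, max(-23.75, 0) = 0, max(12.81, 0) = 12.81
Node u (S = 105): V_u = 1/1.01·[0.4000·0.0000 + 0.6000·0.0000] = 0.0000
Node d (S = 56.25): V_d = 1/1.01·[0.4000·0.0000 + 0.6000·12.8125] = 7.6114
Node 0 (S = 75): V_0 = 1/1.01·[0.4000·0.0000 + 0.6000·7.6114] = 4.5216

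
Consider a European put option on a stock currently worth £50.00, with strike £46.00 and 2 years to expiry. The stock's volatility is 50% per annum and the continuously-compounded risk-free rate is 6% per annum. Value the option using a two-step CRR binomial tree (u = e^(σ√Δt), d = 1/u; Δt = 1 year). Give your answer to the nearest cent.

CRR parameters: u = e^(σ√Δt) = e^(0.5·√1) = 1.6487, d = 1/u = 0.6065
Per-period rate: rΔt = 0.06·1 = 0.06, so R = e^0.06 = 1.0618
Risk-neutral probability p = (e^0.06 − 0.6065)/(1.6487 − 0.6065) = 0.4553/1.0422 = 0.4369
Terminal stock prices: S_uu = 135.9, S_ud = 50, S_dd = 18.39
Terminal payoffs (K − S): max(-89.91, 0) = 0, max(-4, 0) = 0, max(27.61, 0) = 27.61
Node u (S = 82.44): V_u = e^(−0.06)·[0.4369·0.0000 + 0.5631·0.0000] = 0.0000
Node d (S = 30.33): V_d = e^(−0.06)·[0.4369·0.0000 + 0.5631·27.6060] = 14.6404
Node 0 (S = 50): V_0 = e^(−0.06)·[0.4369·0.0000 + 0.5631·14.6404] = 7.7643

£7.76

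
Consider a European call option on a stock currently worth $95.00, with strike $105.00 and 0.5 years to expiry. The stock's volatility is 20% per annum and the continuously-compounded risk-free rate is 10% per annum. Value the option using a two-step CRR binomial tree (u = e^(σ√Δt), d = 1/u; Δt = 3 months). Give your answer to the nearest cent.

CRR parameters: u = e^(σ√Δt) = e^(0.2·√0.25) = 1.1052, d = 1/u = 0.9048
Per-period rate: rΔt = 0.1·0.25 = 0.025, so R = e^0.025 = 1.0253
Risk-neutral probability p = (e^0.025 − 0.9048)/(1.1052 − 0.9048) = 0.1205/0.2003 = 0.6014
Terminal stock prices: S_uu = 116, S_ud = 95, S_dd = 77.78
Terminal payoffs (S − K): max(11.03, 0) = 11.03, max(-10, 0) = 0, max(-27.22, 0) = 0
Node u (S = 105): V_u = e^(−0.025)·[0.6014·11.0333 + 0.3986·0.0000] = 6.4714
Node d (S = 85.96): V_d = e^(−0.025)·[0.6014·0.0000 + 0.3986·0.0000] = 0.0000
Node 0 (S = 95): V_0 = e^(−0.025)·[0.6014·6.4714 + 0.3986·0.0000] = 3.7957

$3.80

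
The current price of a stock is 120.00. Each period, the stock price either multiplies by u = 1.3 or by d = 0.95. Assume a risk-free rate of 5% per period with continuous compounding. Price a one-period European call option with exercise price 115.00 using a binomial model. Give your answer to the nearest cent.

11.28

Risk-neutral probability p = (e^0.05 − 0.95)/(1.3 − 0.95) = 0.1013/0.3500 = 0.2893
Terminal stock prices: S_u = 156, S_d = 114
Terminal payoffs (S − K): max(41, 0) = 41, max(-1, 0) = 0
Node 0 (S = 120): V_0 = e^(−0.05)·[0.2893·41.0000 + 0.7107·0.0000] = 11.2846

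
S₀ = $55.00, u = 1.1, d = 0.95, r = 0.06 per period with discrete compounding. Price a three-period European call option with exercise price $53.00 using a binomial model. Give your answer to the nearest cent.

$10.59

Risk-neutral probability p = (1 + 0.06 − 0.95)/(1.1 − 0.95) = 0.1100/0.1500 = 0.7333
Terminal stock prices: S_uuu = 73.21, S_uud = 63.22, S_udd = 54.6, S_ddd = 47.16
Terminal payoffs (S − K): max(20.21, 0) = 20.21, max(10.22, 0) = 10.22, max(1.601, 0) = 1.601, max(-5.844, 0) = 0
Node uu (S = 66.55): V_uu = 1/1.06·[0.7333·20.2050 + 0.2667·10.2225] = 16.5500
Node ud (S = 57.48): V_ud = 1/1.06·[0.7333·10.2225 + 0.2667·1.6013] = 7.4750
Node dd (S = 49.64): V_dd = 1/1.06·[0.7333·1.6013 + 0.2667·0.0000] = 1.1078
Node u (S = 60.5): V_u = 1/1.06·[0.7333·16.5500 + 0.2667·7.4750] = 13.3302
Node d (S = 52.25): V_d = 1/1.06·[0.7333·7.4750 + 0.2667·1.1078] = 5.4501
Node 0 (S = 55): V_0 = 1/1.06·[0.7333·13.3302 + 0.2667·5.4501] = 10.5932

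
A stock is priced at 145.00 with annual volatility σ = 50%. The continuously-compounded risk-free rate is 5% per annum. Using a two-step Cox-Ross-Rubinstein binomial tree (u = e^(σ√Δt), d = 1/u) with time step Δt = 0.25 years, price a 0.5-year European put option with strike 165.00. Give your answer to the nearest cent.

31.39

CRR parameters: u = e^(σ√Δt) = e^(0.5·√0.25) = 1.2840, d = 1/u = 0.7788
Per-period rate: rΔt = 0.05·0.25 = 0.0125, so R = e^0.0125 = 1.0126
Risk-neutral probability p = (e^0.0125 − 0.7788)/(1.2840 − 0.7788) = 0.2338/0.5052 = 0.4627
Terminal stock prices: S_uu = 239.1, S_ud = 145, S_dd = 87.95
Terminal payoffs (K − S): max(-74.06, 0) = 0, max(20, 0) = 20, max(77.05, 0) = 77.05
Node u (S = 186.2): V_u = e^(−0.0125)·[0.4627·0.0000 + 0.5373·20.0000] = 10.6121
Node d (S = 112.9): V_d = e^(−0.0125)·[0.4627·20.0000 + 0.5373·77.0531] = 50.0242
Node 0 (S = 145): V_0 = e^(−0.0125)·[0.4627·10.6121 + 0.5373·50.0242] = 31.3926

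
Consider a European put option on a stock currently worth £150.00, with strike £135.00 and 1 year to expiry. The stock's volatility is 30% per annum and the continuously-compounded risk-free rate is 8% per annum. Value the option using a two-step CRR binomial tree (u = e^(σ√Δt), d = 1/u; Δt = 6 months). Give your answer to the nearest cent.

£7.12

CRR parameters: u = e^(σ√Δt) = e^(0.3·√0.5) = 1.2363, d = 1/u = 0.8089
Per-period rate: rΔt = 0.08·0.5 = 0.04, so R = e^0.04 = 1.0408
Risk-neutral probability p = (e^0.04 − 0.8089)/(1.2363 − 0.8089) = 0.2320/0.4275 = 0.5426
Terminal stock prices: S_uu = 229.3, S_ud = 150, S_dd = 98.14
Terminal payoffs (K − S): max(-94.27, 0) = 0, max(-15, 0) = 0, max(36.86, 0) = 36.86
Node u (S = 185.4): V_u = e^(−0.04)·[0.5426·0.0000 + 0.4574·0.0000] = 0.0000
Node d (S = 121.3): V_d = e^(−0.04)·[0.5426·0.0000 + 0.4574·36.8623] = 16.1983
Node 0 (S = 150): V_0 = e^(−0.04)·[0.5426·0.0000 + 0.4574·16.1983] = 7.1180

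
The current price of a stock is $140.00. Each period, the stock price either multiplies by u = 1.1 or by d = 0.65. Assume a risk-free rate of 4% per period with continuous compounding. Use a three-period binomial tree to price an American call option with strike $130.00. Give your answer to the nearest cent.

$32.73

Risk-neutral probability p = (e^0.04 − 0.65)/(1.1 − 0.65) = 0.3908/0.4500 = 0.8685
Terminal stock prices: S_uuu = 186.3, S_uud = 110.1, S_udd = 65.07, S_ddd = 38.45
Terminal payoffs (S − K): max(56.34, 0) = 56.34, max(-19.89, 0) = 0, max(-64.93, 0) = 0, max(-91.55, 0) = 0
Node uu (S = 169.4): continuation = e^(−0.04)·[0.8685·56.3400 + 0.1315·0.0000] = 47.0110; exercise value = 39.4000 ≤ continuation, so V_uu = 47.0110
Node ud (S = 100.1): continuation = e^(−0.04)·[0.8685·0.0000 + 0.1315·0.0000] = 0.0000; exercise value = 0.0000 ≤ continuation, so V_ud = 0.0000
Node dd (S = 59.15): continuation = e^(−0.04)·[0.8685·0.0000 + 0.1315·0.0000] = 0.0000; exercise value = 0.0000 ≤ continuation, so V_dd = 0.0000
Node u (S = 154): continuation = e^(−0.04)·[0.8685·47.0110 + 0.1315·0.0000] = 39.2267; exercise value = 24.0000 ≤ continuation, so V_u = 39.2267
Node d (S = 91): continuation = e^(−0.04)·[0.8685·0.0000 + 0.1315·0.0000] = 0.0000; exercise value = 0.0000 ≤ continuation, so V_d = 0.0000
Node 0 (S = 140): continuation = e^(−0.04)·[0.8685·39.2267 + 0.1315·0.0000] = 32.7313; exercise value = 10.0000 ≤ continuation, so V_0 = 32.7313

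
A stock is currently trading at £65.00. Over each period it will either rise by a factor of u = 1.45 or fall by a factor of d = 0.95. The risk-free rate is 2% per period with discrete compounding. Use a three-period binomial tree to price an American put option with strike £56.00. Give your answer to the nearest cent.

Risk-neutral probability p = (1 + 0.02 − 0.95)/(1.45 − 0.95) = 0.0700/0.5000 = 0.1400
Terminal stock prices: S_uuu = 198.2, S_uud = 129.8, S_udd = 85.06, S_ddd = 55.73
Terminal payoffs (K − S): max(-142.2, 0) = 0, max(-73.83, 0) = 0, max(-29.06, 0) = 0, max(0.2706, 0) = 0.2706
Node uu (S = 136.7): continuation = 1/1.02·[0.1400·0.0000 + 0.8600·0.0000] = 0.0000; exercise value = 0.0000 ≤ continuation, so V_uu = 0.0000
Node ud (S = 89.54): continuation = 1/1.02·[0.1400·0.0000 + 0.8600·0.0000] = 0.0000; exercise value = 0.0000 ≤ continuation, so V_ud = 0.0000
Node dd (S = 58.66): continuation = 1/1.02·[0.1400·0.0000 + 0.8600·0.2706] = 0.2282; exercise value = 0.0000 ≤ continuation, so V_dd = 0.2282
Node u (S = 94.25): continuation = 1/1.02·[0.1400·0.0000 + 0.8600·0.0000] = 0.0000; exercise value = 0.0000 ≤ continuation, so V_u = 0.0000
Node d (S = 61.75): continuation = 1/1.02·[0.1400·0.0000 + 0.8600·0.2282] = 0.1924; exercise value = 0.0000 ≤ continuation, so V_d = 0.1924
Node 0 (S = 65): continuation = 1/1.02·[0.1400·0.0000 + 0.8600·0.1924] = 0.1622; exercise value = 0.0000 ≤ continuation, so V_0 = 0.1622

£0.16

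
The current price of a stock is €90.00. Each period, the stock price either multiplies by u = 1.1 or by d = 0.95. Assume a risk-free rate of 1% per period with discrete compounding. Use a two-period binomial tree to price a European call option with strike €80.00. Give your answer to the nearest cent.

Risk-neutral probability p = (1 + 0.01 − 0.95)/(1.1 − 0.95) = 0.0600/0.1500 = 0.4000
Terminal stock prices: S_uu = 108.9, S_ud = 94.05, S_dd = 81.22
Terminal payoffs (S − K): max(28.9, 0) = 28.9, max(14.05, 0) = 14.05, max(1.225, 0) = 1.225
Node u (S = 99): V_u = 1/1.01·[0.4000·28.9000 + 0.6000·14.0500] = 19.7921
Node d (S = 85.5): V_d = 1/1.01·[0.4000·14.0500 + 0.6000·1.2250] = 6.2921
Node 0 (S = 90): V_0 = 1/1.01·[0.4000·19.7921 + 0.6000·6.2921] = 11.5763

€11.58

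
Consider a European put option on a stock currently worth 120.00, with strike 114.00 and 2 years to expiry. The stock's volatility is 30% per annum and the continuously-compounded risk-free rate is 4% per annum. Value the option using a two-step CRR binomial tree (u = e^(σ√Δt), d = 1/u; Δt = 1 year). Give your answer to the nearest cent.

11.44

CRR parameters: u = e^(σ√Δt) = e^(0.3·√1) = 1.3499, d = 1/u = 0.7408
Per-period rate: rΔt = 0.04·1 = 0.04, so R = e^0.04 = 1.0408
Risk-neutral probability p = (e^0.04 − 0.7408)/(1.3499 − 0.7408) = 0.3000/0.6090 = 0.4926
Terminal stock prices: S_uu = 218.7, S_ud = 120, S_dd = 65.86
Terminal payoffs (K − S): max(-104.7, 0) = 0, max(-6, 0) = 0, max(48.14, 0) = 48.14
Node u (S = 162): V_u = e^(−0.04)·[0.4926·0.0000 + 0.5074·0.0000] = 0.0000
Node d (S = 88.9): V_d = e^(−0.04)·[0.4926·0.0000 + 0.5074·48.1426] = 23.4713
Node 0 (S = 120): V_0 = e^(−0.04)·[0.4926·0.0000 + 0.5074·23.4713] = 11.4431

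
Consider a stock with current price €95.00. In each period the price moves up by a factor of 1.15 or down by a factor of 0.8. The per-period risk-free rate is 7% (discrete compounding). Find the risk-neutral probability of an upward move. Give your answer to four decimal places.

p = 0.7714

Risk-neutral probability p = (1 + 0.07 − 0.8)/(1.15 − 0.8) = 0.2700/0.3500 = 0.7714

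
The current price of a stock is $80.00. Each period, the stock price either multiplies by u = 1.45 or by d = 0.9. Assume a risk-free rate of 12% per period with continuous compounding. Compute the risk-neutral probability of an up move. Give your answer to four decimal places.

Risk-neutral probability p = (e^0.12 − 0.9)/(1.45 − 0.9) = 0.2275/0.5500 = 0.4136

p = 0.4136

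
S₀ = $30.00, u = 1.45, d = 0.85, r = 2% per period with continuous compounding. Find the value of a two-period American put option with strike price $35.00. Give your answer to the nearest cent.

$6.67

Risk-neutral probability p = (e^0.02 − 0.85)/(1.45 − 0.85) = 0.1702/0.6000 = 0.2837
Terminal stock prices: S_uu = 63.08, S_ud = 36.98, S_dd = 21.67
Terminal payoffs (K − S): max(-28.08, 0) = 0, max(-1.975, 0) = 0, max(13.33, 0) = 13.33
Node u (S = 43.5): continuation = e^(−0.02)·[0.2837·0.0000 + 0.7163·0.0000] = 0.0000; exercise value = 0.0000 ≤ continuation, so V_u = 0.0000
Node d (S = 25.5): continuation = e^(−0.02)·[0.2837·0.0000 + 0.7163·13.3250] = 9.3561; exercise value = 9.5000 > continuation, so V_d = 9.5000 (exercise)
Node 0 (S = 30): continuation = e^(−0.02)·[0.2837·0.0000 + 0.7163·9.5000] = 6.6704; exercise value = 5.0000 ≤ continuation, so V_0 = 6.6704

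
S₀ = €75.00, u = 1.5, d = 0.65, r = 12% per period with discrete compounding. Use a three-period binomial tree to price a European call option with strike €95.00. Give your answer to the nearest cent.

Risk-neutral probability p = (1 + 0.12 − 0.65)/(1.5 − 0.65) = 0.4700/0.8500 = 0.5529
Terminal stock prices: S_uuu = 253.1, S_uud = 109.7, S_udd = 47.53, S_ddd = 20.6
Terminal payoffs (S − K): max(158.1, 0) = 158.1, max(14.69, 0) = 14.69, max(-47.47, 0) = 0, max(-74.4, 0) = 0
Node uu (S = 168.8): V_uu = 1/1.12·[0.5529·158.1250 + 0.4471·14.6875] = 83.9286
Node ud (S = 73.12): V_ud = 1/1.12·[0.5529·14.6875 + 0.4471·0.0000] = 7.2512
Node dd (S = 31.69): V_dd = 1/1.12·[0.5529·0.0000 + 0.4471·0.0000] = 0.0000
Node u (S = 112.5): V_u = 1/1.12·[0.5529·83.9286 + 0.4471·7.2512] = 44.3297
Node d (S = 48.75): V_d = 1/1.12·[0.5529·7.2512 + 0.4471·0.0000] = 3.5799
Node 0 (S = 75): V_0 = 1/1.12·[0.5529·44.3297 + 0.4471·3.5799] = 23.3144

€23.31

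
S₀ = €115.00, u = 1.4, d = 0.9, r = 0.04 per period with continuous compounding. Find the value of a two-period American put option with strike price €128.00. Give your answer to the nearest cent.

€16.91

Risk-neutral probability p = (e^0.04 − 0.9)/(1.4 − 0.9) = 0.1408/0.5000 = 0.2816
Terminal stock prices: S_uu = 225.4, S_ud = 144.9, S_dd = 93.15
Terminal payoffs (K − S): max(-97.4, 0) = 0, max(-16.9, 0) = 0, max(34.85, 0) = 34.85
Node u (S = 161): continuation = e^(−0.04)·[0.2816·0.0000 + 0.7184·0.0000] = 0.0000; exercise value = 0.0000 ≤ continuation, so V_u = 0.0000
Node d (S = 103.5): continuation = e^(−0.04)·[0.2816·0.0000 + 0.7184·34.8500] = 24.0538; exercise value = 24.5000 > continuation, so V_d = 24.5000 (exercise)
Node 0 (S = 115): continuation = e^(−0.04)·[0.2816·0.0000 + 0.7184·24.5000] = 16.9102; exercise value = 13.0000 ≤ continuation, so V_0 = 16.9102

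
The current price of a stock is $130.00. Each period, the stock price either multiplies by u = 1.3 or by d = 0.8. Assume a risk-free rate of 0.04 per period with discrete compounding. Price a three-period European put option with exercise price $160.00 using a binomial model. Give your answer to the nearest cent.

Risk-neutral probability p = (1 + 0.04 − 0.8)/(1.3 − 0.8) = 0.2400/0.5000 = 0.4800
Terminal stock prices: S_uuu = 285.6, S_uud = 175.8, S_udd = 108.2, S_ddd = 66.56
Terminal payoffs (K − S): max(-125.6, 0) = 0, max(-15.76, 0) = 0, max(51.84, 0) = 51.84, max(93.44, 0) = 93.44
Node uu (S = 219.7): V_uu = 1/1.04·[0.4800·0.0000 + 0.5200·0.0000] = 0.0000
Node ud (S = 135.2): V_ud = 1/1.04·[0.4800·0.0000 + 0.5200·51.8400] = 25.9200
Node dd (S = 83.2): V_dd = 1/1.04·[0.4800·51.8400 + 0.5200·93.4400] = 70.6462
Node u (S = 169): V_u = 1/1.04·[0.4800·0.0000 + 0.5200·25.9200] = 12.9600
Node d (S = 104): V_d = 1/1.04·[0.4800·25.9200 + 0.5200·70.6462] = 47.2862
Node 0 (S = 130): V_0 = 1/1.04·[0.4800·12.9600 + 0.5200·47.2862] = 29.6246

$29.62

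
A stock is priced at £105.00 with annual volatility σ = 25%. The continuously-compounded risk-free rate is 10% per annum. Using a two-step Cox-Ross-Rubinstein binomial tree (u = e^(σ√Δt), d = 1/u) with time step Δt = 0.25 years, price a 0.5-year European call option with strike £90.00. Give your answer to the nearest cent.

£20.84

CRR parameters: u = e^(σ√Δt) = e^(0.25·√0.25) = 1.1331, d = 1/u = 0.8825
Per-period rate: rΔt = 0.1·0.25 = 0.025, so R = e^0.025 = 1.0253
Risk-neutral probability p = (e^0.025 − 0.8825)/(1.1331 − 0.8825) = 0.1428/0.2507 = 0.5698
Terminal stock prices: S_uu = 134.8, S_ud = 105, S_dd = 81.77
Terminal payoffs (S − K): max(44.82, 0) = 44.82, max(15, 0) = 15, max(-8.226, 0) = 0
Node u (S = 119): V_u = e^(−0.025)·[0.5698·44.8227 + 0.4302·15.0000] = 31.2027
Node d (S = 92.66): V_d = e^(−0.025)·[0.5698·15.0000 + 0.4302·0.0000] = 8.3358
Node 0 (S = 105): V_0 = e^(−0.025)·[0.5698·31.2027 + 0.4302·8.3358] = 20.8376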